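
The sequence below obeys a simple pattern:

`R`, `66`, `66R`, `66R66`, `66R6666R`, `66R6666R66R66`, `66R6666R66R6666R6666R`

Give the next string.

This is a Fibonacci-style word recurrence s(k) = s(k−1)·s(k−2): e.g. 66·R = 66R.
So term 8 is 66R6666R66R6666R6666R·66R6666R66R66.

66R6666R66R6666R6666R66R6666R66R66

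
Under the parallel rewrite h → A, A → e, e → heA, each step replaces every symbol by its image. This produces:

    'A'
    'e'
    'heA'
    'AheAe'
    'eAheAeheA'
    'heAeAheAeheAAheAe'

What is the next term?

AheAeheAeAheAeheAAheAeeAheAeheA

φ(heAeAheAeheAAheAe) expands symbol-by-symbol to A heA e heA e A heA e heA A heA e e A heA e heA; joining the 17 pieces gives the next term.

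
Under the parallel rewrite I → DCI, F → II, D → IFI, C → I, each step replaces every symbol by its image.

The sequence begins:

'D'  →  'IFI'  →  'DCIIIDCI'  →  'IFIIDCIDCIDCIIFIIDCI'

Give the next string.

DCIIIDCIDCIIFIIDCIIFIIDCIIFIIDCIDCIIIDCIDCIIFIIDCI

Applying the rule to each of the 20 symbols of IFIIDCIDCIDCIIFIIDCI gives the pieces DCI II DCI DCI IFI I DCI IFI I DCI IFI I DCI DCI II DCI DCI IFI I DCI, which concatenate to the answer.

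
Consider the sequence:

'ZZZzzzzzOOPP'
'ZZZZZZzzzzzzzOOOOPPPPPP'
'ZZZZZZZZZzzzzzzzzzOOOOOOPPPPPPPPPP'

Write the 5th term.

ZZZZZZZZZZZZZZZzzzzzzzzzzzzzOOOOOOOOOOPPPPPPPPPPPPPPPPPP

The n-th term is 3n Z's then 2n+3 z's then 2n O's then 4n-2 P's (n = 1, 2, …).
Setting n = 5 gives 15, 13, 10, 18 characters in each block.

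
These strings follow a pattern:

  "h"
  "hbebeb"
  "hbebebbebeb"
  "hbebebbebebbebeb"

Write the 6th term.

Every step adds bebeb to the end: s(k+1) = s(k)·bebeb.
From hbebebbebebbebeb, 2 further steps: hbebebbebebbebeb → hbebebbebebbebebbebeb → (answer).

hbebebbebebbebebbebebbebeb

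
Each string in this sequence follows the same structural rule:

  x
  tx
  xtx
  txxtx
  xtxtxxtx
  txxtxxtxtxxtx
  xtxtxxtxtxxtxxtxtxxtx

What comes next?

This is a Fibonacci-style word recurrence s(k) = s(k−2)·s(k−1): e.g. x·tx = xtx.
Continuing: txxtxxtxtxxtx · xtxtxxtxtxxtxxtxtxxtx gives term 8.

txxtxxtxtxxtxxtxtxxtxtxxtxxtxtxxtx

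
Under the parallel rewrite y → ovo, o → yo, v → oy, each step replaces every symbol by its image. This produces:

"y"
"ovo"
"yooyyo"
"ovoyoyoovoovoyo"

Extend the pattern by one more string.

Replace each of the 15 characters of ovoyoyoovoovoyo in place — yo oy yo ovo yo ovo yo yo oy yo yo oy yo ovo yo — and concatenate.

yooyyoovoyoovoyoyooyyoyooyyoovoyo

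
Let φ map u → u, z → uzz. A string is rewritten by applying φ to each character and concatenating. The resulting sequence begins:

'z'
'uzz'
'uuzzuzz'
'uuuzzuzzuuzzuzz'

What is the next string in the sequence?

φ(uuuzzuzzuuzzuzz) expands symbol-by-symbol to u u u uzz uzz u uzz uzz u u uzz uzz u uzz uzz; joining the 15 pieces gives the next term.

uuuuzzuzzuuzzuzzuuuzzuzzuuzzuzz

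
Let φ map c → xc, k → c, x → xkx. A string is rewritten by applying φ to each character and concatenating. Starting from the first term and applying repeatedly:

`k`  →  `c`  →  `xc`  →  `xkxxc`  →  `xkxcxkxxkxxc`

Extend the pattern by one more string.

Rewriting each symbol of xkxcxkxxkxxc: x→xkx, k→c, x→xkx, c→xc, x→xkx, k→c, x→xkx, x→xkx, k→c, x→xkx, x→xkx, c→xc, which concatenates to xkx c xkx xc xkx c xkx xkx c xkx xkx xc.

xkxcxkxxcxkxcxkxxkxcxkxxkxxc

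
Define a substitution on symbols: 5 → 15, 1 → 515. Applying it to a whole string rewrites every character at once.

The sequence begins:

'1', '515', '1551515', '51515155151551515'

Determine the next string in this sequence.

15515155151551515155151551515155151551515

Replace each of the 17 characters of 51515155151551515 in place — 15 515 15 515 15 515 15 15 515 15 515 15 15 515 15 515 15 — and concatenate.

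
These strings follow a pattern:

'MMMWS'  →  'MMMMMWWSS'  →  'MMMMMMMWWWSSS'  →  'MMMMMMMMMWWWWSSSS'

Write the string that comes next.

Each string has the form M^{2n+1} W^{n} S^{n} (n = 1, 2, …).
For the next term, n = 5, so the run lengths are 11, 5, 5.

MMMMMMMMMMMWWWWWSSSSS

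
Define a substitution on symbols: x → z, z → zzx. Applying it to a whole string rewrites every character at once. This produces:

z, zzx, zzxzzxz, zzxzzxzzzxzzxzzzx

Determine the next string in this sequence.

zzxzzxzzzxzzxzzzxzzxzzxzzzxzzxzzzxzzxzzxz

φ(zzxzzxzzzxzzxzzzx) expands symbol-by-symbol to zzx zzx z zzx zzx z zzx zzx zzx z zzx zzx z zzx zzx zzx z; joining the 17 pieces gives the next term.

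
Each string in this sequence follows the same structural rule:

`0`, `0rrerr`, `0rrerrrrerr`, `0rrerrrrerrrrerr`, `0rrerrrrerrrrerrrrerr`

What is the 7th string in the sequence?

0rrerrrrerrrrerrrrerrrrerrrrerr

The strings grow by a fixed suffix rrerr each time.
From 0rrerrrrerrrrerrrrerr, 2 further steps: 0rrerrrrerrrrerrrrerr → 0rrerrrrerrrrerrrrerrrrerr → (answer).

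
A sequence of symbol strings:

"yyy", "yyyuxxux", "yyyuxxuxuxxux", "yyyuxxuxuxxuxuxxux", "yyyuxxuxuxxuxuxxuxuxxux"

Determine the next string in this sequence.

yyyuxxuxuxxuxuxxuxuxxuxuxxux

The strings grow by a fixed suffix uxxux each time.
One more step from yyyuxxuxuxxuxuxxuxuxxux gives the answer.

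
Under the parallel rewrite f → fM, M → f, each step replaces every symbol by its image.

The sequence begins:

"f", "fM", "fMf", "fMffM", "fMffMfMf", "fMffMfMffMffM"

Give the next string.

φ(fMffMfMffMffM) expands symbol-by-symbol to fM f fM fM f fM f fM fM f fM fM f; joining the 13 pieces gives the next term.

fMffMfMffMffMfMffMfMf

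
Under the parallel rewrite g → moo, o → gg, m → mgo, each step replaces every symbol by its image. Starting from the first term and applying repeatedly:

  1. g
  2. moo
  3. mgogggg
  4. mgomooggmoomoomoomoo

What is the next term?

Applying the rule to each of the 20 symbols of mgomooggmoomoomoomoo gives the pieces mgo moo gg mgo gg gg moo moo mgo gg gg mgo gg gg mgo gg gg mgo gg gg, which concatenate to the answer.

mgomooggmgoggggmoomoomgoggggmgoggggmgoggggmgogggg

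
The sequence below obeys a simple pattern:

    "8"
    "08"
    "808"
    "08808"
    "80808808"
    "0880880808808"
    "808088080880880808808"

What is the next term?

0880880808808808088080880880808808

This is a Fibonacci-style word recurrence s(k) = s(k−2)·s(k−1): e.g. 8·08 = 808.
Continuing: 0880880808808 · 808088080880880808808 gives term 8.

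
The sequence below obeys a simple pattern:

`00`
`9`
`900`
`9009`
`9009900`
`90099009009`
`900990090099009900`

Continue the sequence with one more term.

90099009009900990090099009009

From term 3 onward, concatenate the last term with the second-to-last: 9·00 = 900, 900·9 = 9009, …
Continuing: 900990090099009900 · 90099009009 gives term 8.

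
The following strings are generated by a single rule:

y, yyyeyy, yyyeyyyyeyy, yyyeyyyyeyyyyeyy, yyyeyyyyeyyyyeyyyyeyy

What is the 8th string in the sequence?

Every step adds yyeyy to the end: s(k+1) = s(k)·yyeyy.
From yyyeyyyyeyyyyeyyyyeyy, 3 further steps: yyyeyyyyeyyyyeyyyyeyy → yyyeyyyyeyyyyeyyyyeyyyyeyy → yyyeyyyyeyyyyeyyyyeyyyyeyyyyeyy → (answer).

yyyeyyyyeyyyyeyyyyeyyyyeyyyyeyyyyeyy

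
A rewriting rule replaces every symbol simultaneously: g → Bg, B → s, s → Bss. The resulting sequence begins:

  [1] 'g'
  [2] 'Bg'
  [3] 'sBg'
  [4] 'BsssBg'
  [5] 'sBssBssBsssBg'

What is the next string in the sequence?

Rewriting the 13 symbols of sBssBssBsssBg one by one yields Bss s Bss Bss s Bss Bss s Bss Bss Bss s Bg; concatenated:

BsssBssBsssBssBsssBssBssBsssBg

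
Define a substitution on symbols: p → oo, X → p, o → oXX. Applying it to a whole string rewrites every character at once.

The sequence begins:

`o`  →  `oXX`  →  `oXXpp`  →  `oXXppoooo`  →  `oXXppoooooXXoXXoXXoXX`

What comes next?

oXXppoooooXXoXXoXXoXXoXXppoXXppoXXppoXXpp

Applying the rule to each of the 21 symbols of oXXppoooooXXoXXoXXoXX gives the pieces oXX p p oo oo oXX oXX oXX oXX oXX p p oXX p p oXX p p oXX p p, which concatenate to the answer.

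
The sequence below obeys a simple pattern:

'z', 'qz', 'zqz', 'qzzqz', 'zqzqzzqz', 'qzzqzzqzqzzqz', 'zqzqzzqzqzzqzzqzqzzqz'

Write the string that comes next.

From term 3 onward, concatenate the second-to-last term with the last: z·qz = zqz, qz·zqz = qzzqz, …
So term 8 is qzzqzzqzqzzqz·zqzqzzqzqzzqzzqzqzzqz.

qzzqzzqzqzzqzzqzqzzqzqzzqzzqzqzzqz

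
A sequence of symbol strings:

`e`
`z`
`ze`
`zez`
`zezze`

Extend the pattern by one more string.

From term 3 onward, concatenate the last term with the second-to-last: z·e = ze, ze·z = zez, …
So term 6 is zezze·zez.

zezzezez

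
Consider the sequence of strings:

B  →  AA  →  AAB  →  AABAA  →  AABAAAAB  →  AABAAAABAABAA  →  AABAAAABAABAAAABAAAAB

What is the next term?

This is a Fibonacci-style word recurrence s(k) = s(k−1)·s(k−2): e.g. AA·B = AAB.
Continuing: AABAAAABAABAAAABAAAAB · AABAAAABAABAA gives term 8.

AABAAAABAABAAAABAAAABAABAAAABAABAA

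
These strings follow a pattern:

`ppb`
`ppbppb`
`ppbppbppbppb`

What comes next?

Each string is two copies of the previous one concatenated.
Doubling ppbppbppbppb:

ppbppbppbppbppbppbppbppb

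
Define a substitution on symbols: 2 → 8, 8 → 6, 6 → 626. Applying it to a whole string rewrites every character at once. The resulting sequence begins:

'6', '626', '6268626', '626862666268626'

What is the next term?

626862666268626626626862666268626

Replace each of the 15 characters of 626862666268626 in place — 626 8 626 6 626 8 626 626 626 8 626 6 626 8 626 — and concatenate.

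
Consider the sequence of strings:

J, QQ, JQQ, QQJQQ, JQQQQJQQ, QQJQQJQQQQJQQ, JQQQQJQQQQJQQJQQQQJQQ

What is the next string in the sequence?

QQJQQJQQQQJQQJQQQQJQQQQJQQJQQQQJQQ

Each term (from the third on) is the two preceding terms concatenated in order: term 3 = J·QQ = JQQ.
The next term joins QQJQQJQQQQJQQ and JQQQQJQQQQJQQJQQQQJQQ.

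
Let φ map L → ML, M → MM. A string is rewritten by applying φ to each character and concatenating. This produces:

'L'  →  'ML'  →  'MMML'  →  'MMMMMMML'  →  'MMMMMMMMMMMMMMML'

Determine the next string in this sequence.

Replace each of the 16 characters of MMMMMMMMMMMMMMML in place — MM MM MM MM MM MM MM MM MM MM MM MM MM MM MM ML — and concatenate.

MMMMMMMMMMMMMMMMMMMMMMMMMMMMMMML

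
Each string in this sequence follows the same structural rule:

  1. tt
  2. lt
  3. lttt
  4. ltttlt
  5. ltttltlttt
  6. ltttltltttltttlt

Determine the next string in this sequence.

ltttltltttltttltltttltlttt

From term 3 onward, concatenate the last term with the second-to-last: lt·tt = lttt, lttt·lt = ltttlt, …
Continuing: ltttltltttltttlt · ltttltlttt gives term 7.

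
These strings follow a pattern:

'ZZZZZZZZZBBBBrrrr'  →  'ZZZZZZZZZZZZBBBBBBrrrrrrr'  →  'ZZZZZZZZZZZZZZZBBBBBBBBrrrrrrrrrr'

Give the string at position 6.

Reading off run lengths: Z runs 9, 12, 15; B runs 4, 6, 8; r runs 4, 7, 10 — each is linear in n, where the shown terms are n = 2, 3, 4.
For term 6, n = 7, so the run lengths are 24, 14, 19.

ZZZZZZZZZZZZZZZZZZZZZZZZBBBBBBBBBBBBBBrrrrrrrrrrrrrrrrrrr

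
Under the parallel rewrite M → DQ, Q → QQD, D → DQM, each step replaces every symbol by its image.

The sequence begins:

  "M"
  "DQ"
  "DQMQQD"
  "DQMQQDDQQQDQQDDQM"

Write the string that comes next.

DQMQQDDQQQDQQDDQMDQMQQDQQDQQDDQMQQDQQDDQMDQMQQDDQ

Replace each of the 17 characters of DQMQQDDQQQDQQDDQM in place — DQM QQD DQ QQD QQD DQM DQM QQD QQD QQD DQM QQD QQD DQM DQM QQD DQ — and concatenate.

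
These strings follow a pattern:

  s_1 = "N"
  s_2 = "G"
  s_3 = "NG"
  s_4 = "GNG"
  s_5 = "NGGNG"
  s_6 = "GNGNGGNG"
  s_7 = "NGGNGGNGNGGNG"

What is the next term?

From term 3 onward, concatenate the second-to-last term with the last: N·G = NG, G·NG = GNG, …
Continuing: GNGNGGNG · NGGNGGNGNGGNG gives term 8.

GNGNGGNGNGGNGGNGNGGNG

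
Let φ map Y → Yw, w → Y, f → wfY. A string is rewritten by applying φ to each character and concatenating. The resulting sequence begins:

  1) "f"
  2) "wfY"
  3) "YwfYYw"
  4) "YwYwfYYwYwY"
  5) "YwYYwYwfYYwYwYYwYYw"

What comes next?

Applying the rule to each of the 19 symbols of YwYYwYwfYYwYwYYwYYw gives the pieces Yw Y Yw Yw Y Yw Y wfY Yw Yw Y Yw Y Yw Yw Y Yw Yw Y, which concatenate to the answer.

YwYYwYwYYwYwfYYwYwYYwYYwYwYYwYwY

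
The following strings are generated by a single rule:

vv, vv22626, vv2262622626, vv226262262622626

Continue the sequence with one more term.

vv22626226262262622626

Each term is the previous one with 22626 appended.
So the next term is vv226262262622626·22626.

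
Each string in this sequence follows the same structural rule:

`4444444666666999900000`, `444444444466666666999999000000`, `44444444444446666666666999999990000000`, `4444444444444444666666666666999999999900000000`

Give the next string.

444444444444444444466666666666666999999999999000000000

Reading off run lengths: 4 runs 7, 10, 13, 16; 6 runs 6, 8, 10, 12; 9 runs 4, 6, 8, 10; 0 runs 5, 6, 7, 8 — each is linear in n, where the shown terms are n = 2, 3, 4, 5.
At n = 6 the blocks have lengths 19, 14, 12, 9.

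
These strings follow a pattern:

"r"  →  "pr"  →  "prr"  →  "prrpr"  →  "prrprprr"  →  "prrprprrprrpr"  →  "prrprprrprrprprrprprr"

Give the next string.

Each term (from the third on) is the previous term followed by the one before it: term 3 = pr·r = prr.
So term 8 is prrprprrprrprprrprprr·prrprprrprrpr.

prrprprrprrprprrprprrprrprprrprrpr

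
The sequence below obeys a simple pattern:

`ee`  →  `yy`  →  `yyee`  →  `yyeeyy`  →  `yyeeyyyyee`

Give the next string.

This is a Fibonacci-style word recurrence s(k) = s(k−1)·s(k−2): e.g. yy·ee = yyee.
So term 6 is yyeeyyyyee·yyeeyy.

yyeeyyyyeeyyeeyy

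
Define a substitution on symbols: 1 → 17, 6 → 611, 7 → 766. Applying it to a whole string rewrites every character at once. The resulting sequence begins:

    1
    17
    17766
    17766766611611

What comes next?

Applying the rule to each of the 14 symbols of 17766766611611 gives the pieces 17 766 766 611 611 766 611 611 611 17 17 611 17 17, which concatenate to the answer.

1776676661161176661161161117176111717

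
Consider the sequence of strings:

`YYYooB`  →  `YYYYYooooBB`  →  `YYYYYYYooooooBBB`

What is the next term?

The n-th term is 2n+1 Y's then 2n o's then n B's (n = 1, 2, …).
For the next term, n = 4, so the run lengths are 9, 8, 4.

YYYYYYYYYooooooooBBBB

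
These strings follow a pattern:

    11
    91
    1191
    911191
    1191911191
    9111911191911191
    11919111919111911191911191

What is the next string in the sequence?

911191119191119111919111919111911191911191

Each term (from the third on) is the two preceding terms concatenated in order: term 3 = 11·91 = 1191.
The next term joins 9111911191911191 and 11919111919111911191911191.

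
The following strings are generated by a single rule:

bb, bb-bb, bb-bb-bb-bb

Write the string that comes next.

Each string is two copies of the previous one joined by '-'.
Doubling bb-bb-bb-bb with '-' between the halves:

bb-bb-bb-bb-bb-bb-bb-bb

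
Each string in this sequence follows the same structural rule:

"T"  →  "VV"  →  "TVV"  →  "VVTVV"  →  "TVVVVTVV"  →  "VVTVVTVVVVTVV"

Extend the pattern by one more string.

This is a Fibonacci-style word recurrence s(k) = s(k−2)·s(k−1): e.g. T·VV = TVV.
Continuing: TVVVVTVV · VVTVVTVVVVTVV gives term 7.

TVVVVTVVVVTVVTVVVVTVV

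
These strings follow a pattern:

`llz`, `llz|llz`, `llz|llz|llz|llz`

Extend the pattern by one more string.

s(k+1) = s(k)·|·s(k) — each term doubles the last with '|' between the halves.
Doubling llz|llz|llz|llz with '|' between the halves:

llz|llz|llz|llz|llz|llz|llz|llz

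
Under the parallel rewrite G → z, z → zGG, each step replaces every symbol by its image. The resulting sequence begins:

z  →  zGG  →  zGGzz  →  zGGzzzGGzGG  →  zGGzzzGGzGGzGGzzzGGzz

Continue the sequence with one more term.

φ(zGGzzzGGzGGzGGzzzGGzz) expands symbol-by-symbol to zGG z z zGG zGG zGG z z zGG z z zGG z z zGG zGG zGG z z zGG zGG; joining the 21 pieces gives the next term.

zGGzzzGGzGGzGGzzzGGzzzGGzzzGGzGGzGGzzzGGzGG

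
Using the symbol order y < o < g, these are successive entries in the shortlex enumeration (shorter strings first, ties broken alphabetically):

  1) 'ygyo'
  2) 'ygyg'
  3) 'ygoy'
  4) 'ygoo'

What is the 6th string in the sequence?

yggy

Stepping forward 2 times from ygoo: ygoo → ygog, then the target.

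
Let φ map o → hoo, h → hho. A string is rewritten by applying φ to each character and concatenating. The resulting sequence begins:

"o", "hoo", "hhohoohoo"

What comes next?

hhohhohoohhohoohoohhohoohoo

Rewriting each symbol of hhohoohoo: h→hho, h→hho, o→hoo, h→hho, o→hoo, o→hoo, h→hho, o→hoo, o→hoo, which concatenates to hho hho hoo hho hoo hoo hho hoo hoo.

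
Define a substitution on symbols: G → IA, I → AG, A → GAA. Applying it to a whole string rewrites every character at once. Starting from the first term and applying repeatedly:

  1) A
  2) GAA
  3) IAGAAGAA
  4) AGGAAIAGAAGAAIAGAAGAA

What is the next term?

Rewriting the 21 symbols of AGGAAIAGAAGAAIAGAAGAA one by one yields GAA IA IA GAA GAA AG GAA IA GAA GAA IA GAA GAA AG GAA IA GAA GAA IA GAA GAA; concatenated:

GAAIAIAGAAGAAAGGAAIAGAAGAAIAGAAGAAAGGAAIAGAAGAAIAGAAGAA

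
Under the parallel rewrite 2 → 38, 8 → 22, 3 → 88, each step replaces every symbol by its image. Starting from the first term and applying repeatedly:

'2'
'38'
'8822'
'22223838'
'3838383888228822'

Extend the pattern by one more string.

Rewriting the 16 symbols of 3838383888228822 one by one yields 88 22 88 22 88 22 88 22 22 22 38 38 22 22 38 38; concatenated:

88228822882288222222383822223838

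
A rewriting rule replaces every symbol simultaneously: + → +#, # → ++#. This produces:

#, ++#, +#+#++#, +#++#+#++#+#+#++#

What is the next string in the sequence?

Rewriting the 17 symbols of +#++#+#++#+#+#++# one by one yields +# ++# +# +# ++# +# ++# +# +# ++# +# ++# +# ++# +# +# ++#; concatenated:

+#++#+#+#++#+#++#+#+#++#+#++#+#++#+#+#++#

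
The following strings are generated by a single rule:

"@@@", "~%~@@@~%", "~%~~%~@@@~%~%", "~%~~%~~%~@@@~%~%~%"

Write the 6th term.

~%~~%~~%~~%~~%~@@@~%~%~%~%~%

Every step adds ~%~ to the front and ~% to the end of the previous string.
From ~%~~%~~%~@@@~%~%~%, 2 further steps: ~%~~%~~%~@@@~%~%~% → ~%~~%~~%~~%~@@@~%~%~%~% → (answer).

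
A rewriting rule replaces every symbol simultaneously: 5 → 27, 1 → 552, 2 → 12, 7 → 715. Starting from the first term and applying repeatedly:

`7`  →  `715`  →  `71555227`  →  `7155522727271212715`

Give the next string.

71555227272712127151271512715552125521271555227

Applying the rule to each of the 19 symbols of 7155522727271212715 gives the pieces 715 552 27 27 27 12 12 715 12 715 12 715 552 12 552 12 715 552 27, which concatenate to the answer.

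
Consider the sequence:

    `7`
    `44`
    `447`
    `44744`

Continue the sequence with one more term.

44744447

This is a Fibonacci-style word recurrence s(k) = s(k−1)·s(k−2): e.g. 44·7 = 447.
The next term joins 44744 and 447.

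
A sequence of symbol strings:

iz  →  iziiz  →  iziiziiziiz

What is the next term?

Every step duplicates the string with 'i' between the halves.
Doubling iziiziiziiz with 'i' between the halves:

iziiziiziiziiziiziiziiz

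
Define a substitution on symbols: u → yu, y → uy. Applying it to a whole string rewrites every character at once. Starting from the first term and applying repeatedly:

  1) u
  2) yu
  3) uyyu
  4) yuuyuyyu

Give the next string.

uyyuyuuyyuuyuyyu

Apply φ to yuuyuyyu symbol by symbol: y→uy, u→yu, u→yu, y→uy, u→yu, y→uy, y→uy, u→yu; joined: uy yu yu uy yu uy uy yu.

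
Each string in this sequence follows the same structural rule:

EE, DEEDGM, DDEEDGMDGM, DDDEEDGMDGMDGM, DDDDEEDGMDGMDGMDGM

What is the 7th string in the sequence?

DDDDDDEEDGMDGMDGMDGMDGMDGM

s(k+1) = D·s(k)·DGM, so each term gains D as a prefix and DGM as a suffix.
From DDDDEEDGMDGMDGMDGM, 2 further steps: DDDDEEDGMDGMDGMDGM → DDDDDEEDGMDGMDGMDGMDGM → (answer).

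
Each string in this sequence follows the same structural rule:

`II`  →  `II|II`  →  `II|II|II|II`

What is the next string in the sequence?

II|II|II|II|II|II|II|II

Every step duplicates the string with '|' between the halves.
So the next term is two copies of II|II|II|II with '|' between the halves.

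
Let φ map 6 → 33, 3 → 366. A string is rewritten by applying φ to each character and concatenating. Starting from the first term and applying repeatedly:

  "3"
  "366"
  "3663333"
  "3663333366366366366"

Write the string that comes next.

Rewriting the 19 symbols of 3663333366366366366 one by one yields 366 33 33 366 366 366 366 366 33 33 366 33 33 366 33 33 366 33 33; concatenated:

36633333663663663663663333366333336633333663333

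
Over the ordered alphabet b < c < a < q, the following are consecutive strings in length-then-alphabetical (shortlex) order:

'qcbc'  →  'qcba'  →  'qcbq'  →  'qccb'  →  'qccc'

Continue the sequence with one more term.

Treat qccc as a base-4 numeral over the given alphabet and add one, carrying through any trailing q's.

qcca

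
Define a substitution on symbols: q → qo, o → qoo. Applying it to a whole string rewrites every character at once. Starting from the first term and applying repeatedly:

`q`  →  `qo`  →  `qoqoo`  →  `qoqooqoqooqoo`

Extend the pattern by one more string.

Rewriting the 13 symbols of qoqooqoqooqoo one by one yields qo qoo qo qoo qoo qo qoo qo qoo qoo qo qoo qoo; concatenated:

qoqooqoqooqooqoqooqoqooqooqoqooqoo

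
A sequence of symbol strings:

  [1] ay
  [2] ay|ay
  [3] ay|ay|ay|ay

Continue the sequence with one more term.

Every step duplicates the string with '|' between the halves.
So the next term is two copies of ay|ay|ay|ay with '|' between the halves.

ay|ay|ay|ay|ay|ay|ay|ay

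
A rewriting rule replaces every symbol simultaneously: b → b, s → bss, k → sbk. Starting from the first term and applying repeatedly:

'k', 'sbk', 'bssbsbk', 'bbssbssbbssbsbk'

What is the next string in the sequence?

Rewriting the 15 symbols of bbssbssbbssbsbk one by one yields b b bss bss b bss bss b b bss bss b bss b sbk; concatenated:

bbbssbssbbssbssbbbssbssbbssbsbk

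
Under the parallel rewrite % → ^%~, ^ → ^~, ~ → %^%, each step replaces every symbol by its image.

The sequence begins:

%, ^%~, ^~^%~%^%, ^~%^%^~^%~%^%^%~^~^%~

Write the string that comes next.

^~%^%^%~^~^%~^~%^%^~^%~%^%^%~^~^%~^~^%~%^%^~%^%^~^%~%^%

φ(^~%^%^~^%~%^%^%~^~^%~) expands symbol-by-symbol to ^~ %^% ^%~ ^~ ^%~ ^~ %^% ^~ ^%~ %^% ^%~ ^~ ^%~ ^~ ^%~ %^% ^~ %^% ^~ ^%~ %^%; joining the 21 pieces gives the next term.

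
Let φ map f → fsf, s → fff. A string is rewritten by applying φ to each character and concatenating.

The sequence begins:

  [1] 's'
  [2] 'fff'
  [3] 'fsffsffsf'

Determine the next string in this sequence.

fsfffffsffsfffffsffsfffffsf

Rewriting each symbol of fsffsffsf: f→fsf, s→fff, f→fsf, f→fsf, s→fff, f→fsf, f→fsf, s→fff, f→fsf, which concatenates to fsf fff fsf fsf fff fsf fsf fff fsf.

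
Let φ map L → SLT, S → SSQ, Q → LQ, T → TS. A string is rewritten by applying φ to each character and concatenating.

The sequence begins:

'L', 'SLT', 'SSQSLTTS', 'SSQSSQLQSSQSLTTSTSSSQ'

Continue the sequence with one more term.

Applying the rule to each of the 21 symbols of SSQSSQLQSSQSLTTSTSSSQ gives the pieces SSQ SSQ LQ SSQ SSQ LQ SLT LQ SSQ SSQ LQ SSQ SLT TS TS SSQ TS SSQ SSQ SSQ LQ, which concatenate to the answer.

SSQSSQLQSSQSSQLQSLTLQSSQSSQLQSSQSLTTSTSSSQTSSSQSSQSSQLQ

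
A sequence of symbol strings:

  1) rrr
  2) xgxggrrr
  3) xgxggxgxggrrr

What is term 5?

Every step adds xgxgg at the front: s(k+1) = xgxgg·s(k).
From xgxggxgxggrrr, 2 further steps: xgxggxgxggrrr → xgxggxgxggxgxggrrr → (answer).

xgxggxgxggxgxggxgxggrrr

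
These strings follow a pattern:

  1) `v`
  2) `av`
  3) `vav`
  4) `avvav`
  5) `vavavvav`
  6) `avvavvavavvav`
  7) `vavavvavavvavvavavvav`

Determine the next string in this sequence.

From term 3 onward, concatenate the second-to-last term with the last: v·av = vav, av·vav = avvav, …
Continuing: avvavvavavvav · vavavvavavvavvavavvav gives term 8.

avvavvavavvavvavavvavavvavvavavvav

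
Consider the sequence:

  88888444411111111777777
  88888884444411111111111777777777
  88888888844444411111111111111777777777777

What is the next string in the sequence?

88888888888444444411111111111111111777777777777777

Term n consists of 2n+1 8's, followed by n+2 4's, followed by 3n+2 1's, followed by 3n 7's, where the shown terms are n = 2, 3, 4.
Setting n = 5 gives 11, 7, 17, 15 characters in each block.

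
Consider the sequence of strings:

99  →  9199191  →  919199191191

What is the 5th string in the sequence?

Every step adds 91 to the front and 191 to the end of the previous string.
From 919199191191, 2 further steps: 919199191191 → 91919199191191191 → (answer).

9191919199191191191191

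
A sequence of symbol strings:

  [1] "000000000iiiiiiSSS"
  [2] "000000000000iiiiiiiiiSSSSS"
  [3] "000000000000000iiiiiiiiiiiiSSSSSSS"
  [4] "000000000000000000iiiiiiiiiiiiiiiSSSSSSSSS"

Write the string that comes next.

Term n consists of 3n+3 0's, followed by 3n i's, followed by 2n-1 S's, where the shown terms are n = 2, 3, 4, 5.
For the next term, n = 6, so the run lengths are 21, 18, 11.

000000000000000000000iiiiiiiiiiiiiiiiiiSSSSSSSSSSS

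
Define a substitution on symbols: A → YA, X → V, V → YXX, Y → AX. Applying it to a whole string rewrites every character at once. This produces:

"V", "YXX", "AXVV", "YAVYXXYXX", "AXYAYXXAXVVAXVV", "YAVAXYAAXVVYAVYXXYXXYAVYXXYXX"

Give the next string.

AXYAYXXYAVAXYAYAVYXXYXXAXYAYXXAXVVAXVVAXYAYXXAXVVAXVV

φ(YAVAXYAAXVVYAVYXXYXXYAVYXXYXX) expands symbol-by-symbol to AX YA YXX YA V AX YA YA V YXX YXX AX YA YXX AX V V AX V V AX YA YXX AX V V AX V V; joining the 29 pieces gives the next term.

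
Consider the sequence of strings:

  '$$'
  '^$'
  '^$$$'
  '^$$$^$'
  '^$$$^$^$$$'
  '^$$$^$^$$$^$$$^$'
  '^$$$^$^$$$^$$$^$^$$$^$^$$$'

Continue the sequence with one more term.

From term 3 onward, concatenate the last term with the second-to-last: ^$·$$ = ^$$$, ^$$$·^$ = ^$$$^$, …
So term 8 is ^$$$^$^$$$^$$$^$^$$$^$^$$$·^$$$^$^$$$^$$$^$.

^$$$^$^$$$^$$$^$^$$$^$^$$$^$$$^$^$$$^$$$^$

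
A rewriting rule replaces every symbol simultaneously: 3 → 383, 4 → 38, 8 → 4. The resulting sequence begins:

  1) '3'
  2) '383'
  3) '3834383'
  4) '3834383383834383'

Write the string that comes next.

φ(3834383383834383) expands symbol-by-symbol to 383 4 383 38 383 4 383 383 4 383 4 383 38 383 4 383; joining the 16 pieces gives the next term.

383438338383438338343834383383834383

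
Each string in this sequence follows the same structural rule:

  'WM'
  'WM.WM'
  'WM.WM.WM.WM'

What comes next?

s(k+1) = s(k)·.·s(k) — each term doubles the last with '.' between the halves.
Doubling WM.WM.WM.WM with '.' between the halves:

WM.WM.WM.WM.WM.WM.WM.WM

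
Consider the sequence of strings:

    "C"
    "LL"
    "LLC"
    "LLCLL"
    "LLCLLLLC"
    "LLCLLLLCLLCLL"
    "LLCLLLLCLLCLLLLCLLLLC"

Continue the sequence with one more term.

This is a Fibonacci-style word recurrence s(k) = s(k−1)·s(k−2): e.g. LL·C = LLC.
Continuing: LLCLLLLCLLCLLLLCLLLLC · LLCLLLLCLLCLL gives term 8.

LLCLLLLCLLCLLLLCLLLLCLLCLLLLCLLCLL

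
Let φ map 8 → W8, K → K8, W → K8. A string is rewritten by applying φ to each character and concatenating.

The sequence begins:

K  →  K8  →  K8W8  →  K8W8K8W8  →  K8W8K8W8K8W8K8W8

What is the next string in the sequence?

φ(K8W8K8W8K8W8K8W8) expands symbol-by-symbol to K8 W8 K8 W8 K8 W8 K8 W8 K8 W8 K8 W8 K8 W8 K8 W8; joining the 16 pieces gives the next term.

K8W8K8W8K8W8K8W8K8W8K8W8K8W8K8W8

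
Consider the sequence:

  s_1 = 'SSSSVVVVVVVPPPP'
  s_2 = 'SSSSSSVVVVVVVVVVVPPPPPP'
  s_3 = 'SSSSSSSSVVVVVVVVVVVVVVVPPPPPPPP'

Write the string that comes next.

SSSSSSSSSSVVVVVVVVVVVVVVVVVVVPPPPPPPPPP

The n-th term is 2n S's then 4n-1 V's then 2n P's, where the shown terms are n = 2, 3, 4.
For the next term, n = 5, so the run lengths are 10, 19, 10.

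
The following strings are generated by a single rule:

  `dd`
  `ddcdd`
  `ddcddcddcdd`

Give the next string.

Each string is two copies of the previous one joined by 'c'.
So the next term is two copies of ddcddcddcdd with 'c' between the halves.

ddcddcddcddcddcddcddcdd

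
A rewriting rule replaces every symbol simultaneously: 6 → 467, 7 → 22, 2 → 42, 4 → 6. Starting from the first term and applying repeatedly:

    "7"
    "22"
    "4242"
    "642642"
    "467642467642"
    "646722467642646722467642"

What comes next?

φ(646722467642646722467642) expands symbol-by-symbol to 467 6 467 22 42 42 6 467 22 467 6 42 467 6 467 22 42 42 6 467 22 467 6 42; joining the 24 pieces gives the next term.

46764672242426467224676424676467224242646722467642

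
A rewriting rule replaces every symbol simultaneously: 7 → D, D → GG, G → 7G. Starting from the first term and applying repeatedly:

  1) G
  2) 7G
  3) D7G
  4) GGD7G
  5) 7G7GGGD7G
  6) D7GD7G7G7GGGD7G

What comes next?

Replace each of the 15 characters of D7GD7G7G7GGGD7G in place — GG D 7G GG D 7G D 7G D 7G 7G 7G GG D 7G — and concatenate.

GGD7GGGD7GD7GD7G7G7GGGD7G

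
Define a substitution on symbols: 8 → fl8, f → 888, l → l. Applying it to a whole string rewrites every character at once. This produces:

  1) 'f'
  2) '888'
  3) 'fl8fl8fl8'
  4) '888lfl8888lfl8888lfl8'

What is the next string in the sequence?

Applying the rule to each of the 21 symbols of 888lfl8888lfl8888lfl8 gives the pieces fl8 fl8 fl8 l 888 l fl8 fl8 fl8 fl8 l 888 l fl8 fl8 fl8 fl8 l 888 l fl8, which concatenate to the answer.

fl8fl8fl8l888lfl8fl8fl8fl8l888lfl8fl8fl8fl8l888lfl8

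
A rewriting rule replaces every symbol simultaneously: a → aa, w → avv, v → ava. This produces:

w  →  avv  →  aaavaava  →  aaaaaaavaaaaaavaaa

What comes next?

aaaaaaaaaaaaaaavaaaaaaaaaaaaaavaaaaaaa

Applying the rule to each of the 18 symbols of aaaaaaavaaaaaavaaa gives the pieces aa aa aa aa aa aa aa ava aa aa aa aa aa aa ava aa aa aa, which concatenate to the answer.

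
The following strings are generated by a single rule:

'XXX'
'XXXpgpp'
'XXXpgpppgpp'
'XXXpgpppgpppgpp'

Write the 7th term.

Every step adds pgpp to the end: s(k+1) = s(k)·pgpp.
From XXXpgpppgpppgpp, 3 further steps: XXXpgpppgpppgpp → XXXpgpppgpppgpppgpp → XXXpgpppgpppgpppgpppgpp → (answer).

XXXpgpppgpppgpppgpppgpppgpp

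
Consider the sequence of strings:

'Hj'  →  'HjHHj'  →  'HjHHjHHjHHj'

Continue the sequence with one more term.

HjHHjHHjHHjHHjHHjHHjHHj

Each string is two copies of the previous one joined by 'H'.
One more doubling of HjHHjHHjHHj gives the answer.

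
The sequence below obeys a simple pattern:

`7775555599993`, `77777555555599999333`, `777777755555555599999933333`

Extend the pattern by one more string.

7777777775555555555599999993333333

Term n consists of 2n+1 7's, followed by 2n+3 5's, followed by n+3 9's, followed by 2n-1 3's (n = 1, 2, …).
For the next term, n = 4, so the run lengths are 9, 11, 7, 7.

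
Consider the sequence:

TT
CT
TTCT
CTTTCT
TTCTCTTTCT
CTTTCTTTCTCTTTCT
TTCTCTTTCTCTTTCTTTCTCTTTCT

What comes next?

Each term (from the third on) is the two preceding terms concatenated in order: term 3 = TT·CT = TTCT.
So term 8 is CTTTCTTTCTCTTTCT·TTCTCTTTCTCTTTCTTTCTCTTTCT.

CTTTCTTTCTCTTTCTTTCTCTTTCTCTTTCTTTCTCTTTCT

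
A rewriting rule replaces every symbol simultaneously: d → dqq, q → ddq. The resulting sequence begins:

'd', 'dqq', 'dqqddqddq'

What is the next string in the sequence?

Rewriting each symbol of dqqddqddq: d→dqq, q→ddq, q→ddq, d→dqq, d→dqq, q→ddq, d→dqq, d→dqq, q→ddq, which concatenates to dqq ddq ddq dqq dqq ddq dqq dqq ddq.

dqqddqddqdqqdqqddqdqqdqqddq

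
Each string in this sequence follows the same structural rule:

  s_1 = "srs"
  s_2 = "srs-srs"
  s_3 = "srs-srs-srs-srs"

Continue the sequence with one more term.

s(k+1) = s(k)·-·s(k) — each term doubles the last with '-' between the halves.
One more doubling of srs-srs-srs-srs gives the answer.

srs-srs-srs-srs-srs-srs-srs-srs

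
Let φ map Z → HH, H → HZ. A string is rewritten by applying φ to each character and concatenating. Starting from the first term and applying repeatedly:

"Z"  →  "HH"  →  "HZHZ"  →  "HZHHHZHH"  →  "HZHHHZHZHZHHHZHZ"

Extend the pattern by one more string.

Applying the rule to each of the 16 symbols of HZHHHZHZHZHHHZHZ gives the pieces HZ HH HZ HZ HZ HH HZ HH HZ HH HZ HZ HZ HH HZ HH, which concatenate to the answer.

HZHHHZHZHZHHHZHHHZHHHZHZHZHHHZHH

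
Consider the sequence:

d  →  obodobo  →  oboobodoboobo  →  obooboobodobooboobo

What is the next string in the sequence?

oboobooboobodoboobooboobo

Every step adds obo to the front and obo to the end of the previous string.
So the next term is obo·obooboobodobooboobo·obo.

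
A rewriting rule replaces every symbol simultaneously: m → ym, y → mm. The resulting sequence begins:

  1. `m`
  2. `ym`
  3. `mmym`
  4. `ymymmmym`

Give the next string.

mmymmmymymymmmym

Apply φ to ymymmmym symbol by symbol: y→mm, m→ym, y→mm, m→ym, m→ym, m→ym, y→mm, m→ym; joined: mm ym mm ym ym ym mm ym.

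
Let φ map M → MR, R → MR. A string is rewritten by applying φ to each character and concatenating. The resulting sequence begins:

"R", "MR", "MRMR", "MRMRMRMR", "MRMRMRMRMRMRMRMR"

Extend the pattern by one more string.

MRMRMRMRMRMRMRMRMRMRMRMRMRMRMRMR

φ(MRMRMRMRMRMRMRMR) expands symbol-by-symbol to MR MR MR MR MR MR MR MR MR MR MR MR MR MR MR MR; joining the 16 pieces gives the next term.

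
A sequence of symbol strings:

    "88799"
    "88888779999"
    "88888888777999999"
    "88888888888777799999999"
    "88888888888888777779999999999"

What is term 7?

88888888888888888888777777799999999999999

Term n consists of 3n-1 8's, followed by n 7's, followed by 2n 9's (n = 1, 2, …).
At n = 7 the blocks have lengths 20, 7, 14.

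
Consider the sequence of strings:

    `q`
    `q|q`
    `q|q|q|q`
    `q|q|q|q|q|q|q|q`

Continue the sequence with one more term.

s(k+1) = s(k)·|·s(k) — each term doubles the last with '|' between the halves.
Doubling q|q|q|q|q|q|q|q with '|' between the halves:

q|q|q|q|q|q|q|q|q|q|q|q|q|q|q|q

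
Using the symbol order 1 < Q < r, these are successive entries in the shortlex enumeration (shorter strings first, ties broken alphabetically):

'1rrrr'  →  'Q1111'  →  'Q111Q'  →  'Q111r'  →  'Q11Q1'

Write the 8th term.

Continuing the enumeration 3 steps past Q11Q1: Q11Q1 → Q11QQ → Q11Qr → (answer).

Q11r1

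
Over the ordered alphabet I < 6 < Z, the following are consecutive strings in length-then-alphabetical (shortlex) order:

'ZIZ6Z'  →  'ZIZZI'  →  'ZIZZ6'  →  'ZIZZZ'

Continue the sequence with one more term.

Z6III

The successor of ZIZZZ increments the rightmost position that isn't already Z and resets every position after it to I.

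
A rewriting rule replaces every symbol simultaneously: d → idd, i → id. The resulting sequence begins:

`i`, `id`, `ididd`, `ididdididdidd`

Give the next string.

Rewriting the 13 symbols of ididdididdidd one by one yields id idd id idd idd id idd id idd idd id idd idd; concatenated:

ididdididdiddididdididdiddididdidd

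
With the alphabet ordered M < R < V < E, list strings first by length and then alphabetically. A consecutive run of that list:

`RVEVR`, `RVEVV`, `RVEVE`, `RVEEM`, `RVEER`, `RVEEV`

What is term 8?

Stepping forward 2 times from RVEEV: RVEEV → RVEEE, then the target.

REMMM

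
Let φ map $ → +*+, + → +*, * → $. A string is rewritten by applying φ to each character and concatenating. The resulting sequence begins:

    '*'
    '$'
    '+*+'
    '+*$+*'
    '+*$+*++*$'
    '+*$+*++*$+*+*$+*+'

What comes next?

Rewriting the 17 symbols of +*$+*++*$+*+*$+*+ one by one yields +* $ +*+ +* $ +* +* $ +*+ +* $ +* $ +*+ +* $ +*; concatenated:

+*$+*++*$+*+*$+*++*$+*$+*++*$+*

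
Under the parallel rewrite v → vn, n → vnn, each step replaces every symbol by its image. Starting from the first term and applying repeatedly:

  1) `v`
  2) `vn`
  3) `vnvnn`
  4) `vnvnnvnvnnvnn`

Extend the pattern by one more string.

vnvnnvnvnnvnnvnvnnvnvnnvnnvnvnnvnn

Replace each of the 13 characters of vnvnnvnvnnvnn in place — vn vnn vn vnn vnn vn vnn vn vnn vnn vn vnn vnn — and concatenate.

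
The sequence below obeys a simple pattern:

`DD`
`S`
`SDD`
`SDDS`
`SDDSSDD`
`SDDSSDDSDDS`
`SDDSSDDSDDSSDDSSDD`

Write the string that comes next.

SDDSSDDSDDSSDDSSDDSDDSSDDSDDS

From term 3 onward, concatenate the last term with the second-to-last: S·DD = SDD, SDD·S = SDDS, …
So term 8 is SDDSSDDSDDSSDDSSDD·SDDSSDDSDDS.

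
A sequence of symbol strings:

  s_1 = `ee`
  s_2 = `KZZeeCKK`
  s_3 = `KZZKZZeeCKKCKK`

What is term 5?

Every step adds KZZ to the front and CKK to the end of the previous string.
From KZZKZZeeCKKCKK, 2 further steps: KZZKZZeeCKKCKK → KZZKZZKZZeeCKKCKKCKK → (answer).

KZZKZZKZZKZZeeCKKCKKCKKCKK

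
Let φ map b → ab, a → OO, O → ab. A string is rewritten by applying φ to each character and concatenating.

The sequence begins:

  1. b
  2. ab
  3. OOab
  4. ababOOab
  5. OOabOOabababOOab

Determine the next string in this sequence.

Rewriting the 16 symbols of OOabOOabababOOab one by one yields ab ab OO ab ab ab OO ab OO ab OO ab ab ab OO ab; concatenated:

ababOOabababOOabOOabOOabababOOab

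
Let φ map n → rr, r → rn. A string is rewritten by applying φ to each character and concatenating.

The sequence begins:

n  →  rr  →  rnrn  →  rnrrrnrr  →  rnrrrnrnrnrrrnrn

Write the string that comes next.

Replace each of the 16 characters of rnrrrnrnrnrrrnrn in place — rn rr rn rn rn rr rn rr rn rr rn rn rn rr rn rr — and concatenate.

rnrrrnrnrnrrrnrrrnrrrnrnrnrrrnrr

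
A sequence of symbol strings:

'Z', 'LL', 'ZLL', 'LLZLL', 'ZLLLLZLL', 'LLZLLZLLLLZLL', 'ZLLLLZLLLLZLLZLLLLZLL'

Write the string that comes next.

From term 3 onward, concatenate the second-to-last term with the last: Z·LL = ZLL, LL·ZLL = LLZLL, …
The next term joins LLZLLZLLLLZLL and ZLLLLZLLLLZLLZLLLLZLL.

LLZLLZLLLLZLLZLLLLZLLLLZLLZLLLLZLL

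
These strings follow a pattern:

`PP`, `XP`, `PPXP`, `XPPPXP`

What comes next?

Each term (from the third on) is the two preceding terms concatenated in order: term 3 = PP·XP = PPXP.
So term 5 is PPXP·XPPPXP.

PPXPXPPPXP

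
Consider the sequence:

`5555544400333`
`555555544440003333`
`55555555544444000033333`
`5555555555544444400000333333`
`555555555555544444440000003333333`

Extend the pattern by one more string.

55555555555555544444444000000033333333

Reading off run lengths: 5 runs 5, 7, 9, 11, 13; 4 runs 3, 4, 5, 6, 7; 0 runs 2, 3, 4, 5, 6; 3 runs 3, 4, 5, 6, 7 — each is linear in n, where the shown terms are n = 2, 3, 4, 5, 6.
At n = 7 the blocks have lengths 15, 8, 7, 8.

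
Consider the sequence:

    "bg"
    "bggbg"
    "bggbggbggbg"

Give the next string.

Each string is two copies of the previous one joined by 'g'.
Doubling bggbggbggbg with 'g' between the halves:

bggbggbggbggbggbggbggbg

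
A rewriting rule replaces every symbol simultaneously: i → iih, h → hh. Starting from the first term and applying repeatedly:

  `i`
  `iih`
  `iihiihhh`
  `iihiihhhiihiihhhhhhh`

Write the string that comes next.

Replace each of the 20 characters of iihiihhhiihiihhhhhhh in place — iih iih hh iih iih hh hh hh iih iih hh iih iih hh hh hh hh hh hh hh — and concatenate.

iihiihhhiihiihhhhhhhiihiihhhiihiihhhhhhhhhhhhhhh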